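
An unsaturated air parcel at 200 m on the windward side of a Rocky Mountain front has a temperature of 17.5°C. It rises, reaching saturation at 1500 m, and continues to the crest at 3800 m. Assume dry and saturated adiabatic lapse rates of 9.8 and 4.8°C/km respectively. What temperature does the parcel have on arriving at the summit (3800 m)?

200–1500 m, dry: Δz = 1.3 km ⇒ ΔT = -12.74°C; T = 4.76°C
1500–3800 m, saturated: Δz = 2.3 km ⇒ ΔT = -11.04°C; T = -6.28°C

-6.28°C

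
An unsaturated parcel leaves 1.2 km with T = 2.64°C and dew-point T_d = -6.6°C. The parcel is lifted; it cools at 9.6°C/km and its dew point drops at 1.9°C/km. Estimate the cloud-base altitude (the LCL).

2.4 km

T and T_d converge at 9.6 − 1.9 = 7.7°C per km
Height above start = (2.64 − (-6.6)) / 7.7 = 1.2 km
LCL altitude = 1200 m + 1200 m = 2400 m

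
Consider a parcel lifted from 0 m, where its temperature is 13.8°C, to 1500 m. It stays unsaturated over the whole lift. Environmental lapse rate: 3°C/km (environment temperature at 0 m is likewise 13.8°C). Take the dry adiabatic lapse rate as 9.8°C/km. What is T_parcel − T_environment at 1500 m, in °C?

Parcel:
  Dry to 1500 m: -9.8 × 1.5 km = -14.7°C, so T = -0.9°C.
Environment:
  Environment to 1500 m: -3 × 1.5 km = -4.5°C, so T = 9.3°C.
T_parcel − T_env = -0.9 − 9.3 = -10.2°C

-10.2°C (parcel cooler than environment)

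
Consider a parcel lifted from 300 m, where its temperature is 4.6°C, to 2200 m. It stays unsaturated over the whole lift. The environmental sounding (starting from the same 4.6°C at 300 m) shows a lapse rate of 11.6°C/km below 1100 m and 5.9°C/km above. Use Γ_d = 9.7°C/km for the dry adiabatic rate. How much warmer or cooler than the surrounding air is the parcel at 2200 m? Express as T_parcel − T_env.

-2.66°C (parcel cooler than environment)

Parcel:
  Dry to 2200 m: -9.7 × 1.9 km = -18.43°C, so T = -13.83°C.
Environment:
  Environment, lower layer to 1100 m: -11.6 × 0.8 km = -9.28°C, so T = -4.68°C.
  Environment, upper layer to 2200 m: -5.9 × 1.1 km = -6.49°C, so T = -11.17°C.
T_parcel − T_env = -13.83 − (-11.17) = -2.66°C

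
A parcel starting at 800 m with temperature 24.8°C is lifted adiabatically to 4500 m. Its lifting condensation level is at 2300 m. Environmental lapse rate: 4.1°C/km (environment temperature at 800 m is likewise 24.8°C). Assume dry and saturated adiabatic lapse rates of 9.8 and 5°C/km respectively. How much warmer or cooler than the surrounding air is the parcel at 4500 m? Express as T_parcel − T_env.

Parcel:
  Dry to 2300 m: -9.8 × 1.5 km = -14.7°C, so T = 10.1°C.
  Saturated to 4500 m: -5 × 2.2 km = -11°C, so T = -0.9°C.
Environment:
  Environment to 4500 m: -4.1 × 3.7 km = -15.17°C, so T = 9.63°C.
T_parcel − T_env = -0.9 − 9.63 = -10.53°C

-10.53°C (parcel cooler than environment)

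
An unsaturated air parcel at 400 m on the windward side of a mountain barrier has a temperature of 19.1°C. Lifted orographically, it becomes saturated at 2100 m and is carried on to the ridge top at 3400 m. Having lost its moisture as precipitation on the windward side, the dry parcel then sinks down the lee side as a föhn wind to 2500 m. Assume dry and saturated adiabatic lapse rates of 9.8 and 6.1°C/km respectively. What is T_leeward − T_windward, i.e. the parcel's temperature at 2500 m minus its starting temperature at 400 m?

-15.77°C

400 → 2100 m (dry, 9.8°C/km): ΔT = -9.8 × 1.7 = -16.66°C → T = 2.44°C
2100 → 3400 m (saturated, 6.1°C/km): ΔT = -6.1 × 1.3 = -7.93°C → T = -5.49°C
3400 → 2500 m (dry descent, 9.8°C/km): ΔT = +9.8 × 0.9 = +8.82°C → T = 3.33°C
Net change vs windward start: 3.33 − 19.1 = -15.77°C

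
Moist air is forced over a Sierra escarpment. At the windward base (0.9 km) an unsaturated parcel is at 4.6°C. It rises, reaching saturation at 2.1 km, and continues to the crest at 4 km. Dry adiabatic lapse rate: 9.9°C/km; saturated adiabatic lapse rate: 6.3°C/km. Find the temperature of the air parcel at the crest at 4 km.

900–2100 m, dry: Δz = 1.2 km ⇒ ΔT = -11.88°C; T = -7.28°C
2100–4000 m, saturated: Δz = 1.9 km ⇒ ΔT = -11.97°C; T = -19.25°C

-19.25°C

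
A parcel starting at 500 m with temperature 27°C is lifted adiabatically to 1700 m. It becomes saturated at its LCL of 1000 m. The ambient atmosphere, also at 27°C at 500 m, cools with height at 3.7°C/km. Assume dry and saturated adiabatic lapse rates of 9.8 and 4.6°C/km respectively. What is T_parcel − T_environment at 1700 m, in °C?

-3.68°C (parcel cooler than environment)

Parcel:
  From 500 m to 1000 m (dry): cools by 9.8 × 0.5 = 4.9°C, giving 22.1°C.
  From 1000 m to 1700 m (saturated): cools by 4.6 × 0.7 = 3.22°C, giving 18.88°C.
Environment:
  From 500 m to 1700 m (environment): cools by 3.7 × 1.2 = 4.44°C, giving 22.56°C.
T_parcel − T_env = 18.88 − 22.56 = -3.68°C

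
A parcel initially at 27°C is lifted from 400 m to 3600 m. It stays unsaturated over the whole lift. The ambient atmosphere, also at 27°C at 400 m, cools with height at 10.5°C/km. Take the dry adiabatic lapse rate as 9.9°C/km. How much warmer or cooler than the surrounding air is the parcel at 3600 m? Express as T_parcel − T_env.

Parcel:
  Dry to 3600 m: -9.9 × 3.2 km = -31.68°C, so T = -4.68°C.
Environment:
  Environment to 3600 m: -10.5 × 3.2 km = -33.6°C, so T = -6.6°C.
T_parcel − T_env = -4.68 − (-6.6) = +1.92°C

+1.92°C (parcel warmer than environment)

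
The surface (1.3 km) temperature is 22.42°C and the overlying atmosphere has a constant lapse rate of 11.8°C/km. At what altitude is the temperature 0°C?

3.2 km

Height above start = (22.42 − 0) / 11.8 = 1.9 km
Altitude = 1300 m + 1900 m = 3200 m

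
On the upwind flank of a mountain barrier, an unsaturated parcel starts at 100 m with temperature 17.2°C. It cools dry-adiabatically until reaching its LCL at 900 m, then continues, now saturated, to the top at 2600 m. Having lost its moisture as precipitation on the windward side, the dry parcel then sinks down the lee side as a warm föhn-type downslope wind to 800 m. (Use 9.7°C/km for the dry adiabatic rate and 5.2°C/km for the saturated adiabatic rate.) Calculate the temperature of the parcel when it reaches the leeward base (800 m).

18.06°C

From 100 m to 900 m (dry): cools by 9.7 × 0.8 = 7.76°C, giving 9.44°C.
From 900 m to 2600 m (saturated): cools by 5.2 × 1.7 = 8.84°C, giving 0.6°C.
From 2600 m to 800 m (dry descent): warms by 9.7 × 1.8 = 17.46°C, giving 18.06°C.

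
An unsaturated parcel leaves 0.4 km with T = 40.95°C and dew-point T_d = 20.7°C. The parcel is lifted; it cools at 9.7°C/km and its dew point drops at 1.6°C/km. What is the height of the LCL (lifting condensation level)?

T and T_d converge at 9.7 − 1.6 = 8.1°C per km
Height above start = (40.95 − 20.7) / 8.1 = 2.5 km
LCL altitude = 400 m + 2500 m = 2900 m

2.9 km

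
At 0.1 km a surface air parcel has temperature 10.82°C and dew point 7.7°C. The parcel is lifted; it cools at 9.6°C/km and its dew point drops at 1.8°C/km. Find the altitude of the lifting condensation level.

T and T_d converge at 9.6 − 1.8 = 7.8°C per km
Height above start = (10.82 − 7.7) / 7.8 = 0.4 km
LCL altitude = 100 m + 400 m = 500 m

0.5 km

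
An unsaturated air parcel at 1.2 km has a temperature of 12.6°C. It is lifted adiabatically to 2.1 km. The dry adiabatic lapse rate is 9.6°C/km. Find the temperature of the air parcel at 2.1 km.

3.96°C

1200–2100 m, dry adiabatic: Δz = 0.9 km ⇒ ΔT = -8.64°C; T = 3.96°C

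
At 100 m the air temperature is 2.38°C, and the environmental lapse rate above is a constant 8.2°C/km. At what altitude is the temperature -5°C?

1000 m

Height above start = (2.38 − (-5)) / 8.2 = 0.9 km
Altitude = 100 m + 900 m = 1000 m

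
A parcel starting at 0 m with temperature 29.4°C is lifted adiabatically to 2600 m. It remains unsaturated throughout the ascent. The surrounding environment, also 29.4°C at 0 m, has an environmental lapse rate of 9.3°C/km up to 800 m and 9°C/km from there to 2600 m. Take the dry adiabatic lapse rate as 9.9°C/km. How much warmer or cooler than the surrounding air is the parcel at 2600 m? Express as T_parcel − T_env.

-2.1°C (parcel cooler than environment)

Parcel:
  From 0 m to 2600 m (dry): cools by 9.9 × 2.6 = 25.74°C, giving 3.66°C.
Environment:
  From 0 m to 800 m (environment, lower layer): cools by 9.3 × 0.8 = 7.44°C, giving 21.96°C.
  From 800 m to 2600 m (environment, upper layer): cools by 9 × 1.8 = 16.2°C, giving 5.76°C.
T_parcel − T_env = 3.66 − 5.76 = -2.1°C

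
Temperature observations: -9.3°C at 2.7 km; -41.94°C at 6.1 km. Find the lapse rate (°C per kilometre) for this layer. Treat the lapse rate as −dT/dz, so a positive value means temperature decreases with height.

Γ = −ΔT/Δz = (-9.3 − (-41.94)) / (6100 − 2700) m
  = 32.64°C / 3.4 km = 9.6°C/km

9.6°C/km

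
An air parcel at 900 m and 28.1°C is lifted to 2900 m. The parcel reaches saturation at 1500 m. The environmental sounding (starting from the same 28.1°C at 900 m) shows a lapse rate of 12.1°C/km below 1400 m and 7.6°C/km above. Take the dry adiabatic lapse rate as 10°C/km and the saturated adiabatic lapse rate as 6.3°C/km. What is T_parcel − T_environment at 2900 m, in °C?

+2.63°C (parcel warmer than environment)

Parcel:
  From 900 m to 1500 m (dry): cools by 10 × 0.6 = 6°C, giving 22.1°C.
  From 1500 m to 2900 m (saturated): cools by 6.3 × 1.4 = 8.82°C, giving 13.28°C.
Environment:
  From 900 m to 1400 m (environment, lower layer): cools by 12.1 × 0.5 = 6.05°C, giving 22.05°C.
  From 1400 m to 2900 m (environment, upper layer): cools by 7.6 × 1.5 = 11.4°C, giving 10.65°C.
T_parcel − T_env = 13.28 − 10.65 = +2.63°C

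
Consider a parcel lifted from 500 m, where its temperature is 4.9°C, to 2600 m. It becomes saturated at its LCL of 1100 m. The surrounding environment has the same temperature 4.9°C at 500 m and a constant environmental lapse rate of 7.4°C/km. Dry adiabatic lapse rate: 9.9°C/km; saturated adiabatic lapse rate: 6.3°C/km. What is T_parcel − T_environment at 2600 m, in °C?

+0.15°C (parcel warmer than environment)

Parcel:
  Dry to 1100 m: -9.9 × 0.6 km = -5.94°C, so T = -1.04°C.
  Saturated to 2600 m: -6.3 × 1.5 km = -9.45°C, so T = -10.49°C.
Environment:
  Environment to 2600 m: -7.4 × 2.1 km = -15.54°C, so T = -10.64°C.
T_parcel − T_env = -10.49 − (-10.64) = +0.15°C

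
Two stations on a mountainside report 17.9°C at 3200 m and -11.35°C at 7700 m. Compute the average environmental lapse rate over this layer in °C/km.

Γ = −ΔT/Δz = (17.9 − (-11.35)) / (7700 − 3200) m
  = 29.25°C / 4.5 km = 6.5°C/km

6.5°C/km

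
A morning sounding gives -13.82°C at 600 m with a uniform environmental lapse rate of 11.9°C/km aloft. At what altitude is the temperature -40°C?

Height above start = (-13.82 − (-40)) / 11.9 = 2.2 km
Altitude = 600 m + 2200 m = 2800 m

2800 m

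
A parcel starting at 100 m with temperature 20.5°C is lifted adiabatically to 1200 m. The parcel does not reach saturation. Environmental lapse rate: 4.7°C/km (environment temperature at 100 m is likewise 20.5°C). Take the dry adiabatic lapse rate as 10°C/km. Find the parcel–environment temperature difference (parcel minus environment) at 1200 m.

-5.83°C (parcel cooler than environment)

Parcel:
  100 → 1200 m (dry, 10°C/km): ΔT = -10 × 1.1 = -11°C → T = 9.5°C
Environment:
  100 → 1200 m (environment, 4.7°C/km): ΔT = -4.7 × 1.1 = -5.17°C → T = 15.33°C
T_parcel − T_env = 9.5 − 15.33 = -5.83°C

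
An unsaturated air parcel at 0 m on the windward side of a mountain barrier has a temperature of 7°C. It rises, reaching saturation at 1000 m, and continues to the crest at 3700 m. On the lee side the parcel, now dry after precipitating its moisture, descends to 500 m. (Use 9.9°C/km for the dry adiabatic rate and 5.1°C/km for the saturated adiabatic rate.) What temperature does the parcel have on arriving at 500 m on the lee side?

0–1000 m, dry: Δz = 1 km ⇒ ΔT = -9.9°C; T = -2.9°C
1000–3700 m, saturated: Δz = 2.7 km ⇒ ΔT = -13.77°C; T = -16.67°C
3700–500 m, dry descent: Δz = 3.2 km ⇒ ΔT = +31.68°C; T = 15.01°C

15.01°C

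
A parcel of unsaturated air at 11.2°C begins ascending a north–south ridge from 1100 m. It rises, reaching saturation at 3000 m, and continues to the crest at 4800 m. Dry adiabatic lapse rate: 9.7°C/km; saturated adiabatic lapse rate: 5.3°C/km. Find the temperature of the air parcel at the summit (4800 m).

From 1100 m to 3000 m (dry): cools by 9.7 × 1.9 = 18.43°C, giving -7.23°C.
From 3000 m to 4800 m (saturated): cools by 5.3 × 1.8 = 9.54°C, giving -16.77°C.

-16.77°C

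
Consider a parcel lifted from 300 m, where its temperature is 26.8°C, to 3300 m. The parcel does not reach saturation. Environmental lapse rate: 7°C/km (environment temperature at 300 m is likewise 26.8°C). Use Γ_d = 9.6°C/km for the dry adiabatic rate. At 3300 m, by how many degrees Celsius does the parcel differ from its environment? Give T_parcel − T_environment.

Parcel:
  Dry to 3300 m: -9.6 × 3 km = -28.8°C, so T = -2°C.
Environment:
  Environment to 3300 m: -7 × 3 km = -21°C, so T = 5.8°C.
T_parcel − T_env = -2 − 5.8 = -7.8°C

-7.8°C (parcel cooler than environment)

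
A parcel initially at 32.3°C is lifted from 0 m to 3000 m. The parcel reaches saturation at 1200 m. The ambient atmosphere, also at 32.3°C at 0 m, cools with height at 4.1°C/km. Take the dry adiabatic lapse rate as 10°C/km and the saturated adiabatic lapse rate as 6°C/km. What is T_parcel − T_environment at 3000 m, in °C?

Parcel:
  0–1200 m, dry: Δz = 1.2 km ⇒ ΔT = -12°C; T = 20.3°C
  1200–3000 m, saturated: Δz = 1.8 km ⇒ ΔT = -10.8°C; T = 9.5°C
Environment:
  0–3000 m, environment: Δz = 3 km ⇒ ΔT = -12.3°C; T = 20°C
T_parcel − T_env = 9.5 − 20 = -10.5°C

-10.5°C (parcel cooler than environment)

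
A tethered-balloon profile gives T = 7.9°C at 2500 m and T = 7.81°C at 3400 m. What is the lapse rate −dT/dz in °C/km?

Γ = −ΔT/Δz = (7.9 − 7.81) / (3400 − 2500) m
  = 0.09°C / 0.9 km = 0.1°C/km

0.1°C/km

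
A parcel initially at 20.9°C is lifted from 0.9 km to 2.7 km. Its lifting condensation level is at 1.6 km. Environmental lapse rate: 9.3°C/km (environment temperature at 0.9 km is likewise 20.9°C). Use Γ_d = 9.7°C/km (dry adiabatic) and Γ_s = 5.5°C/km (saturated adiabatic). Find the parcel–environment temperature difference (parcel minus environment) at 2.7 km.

Parcel:
  900–1600 m, dry: Δz = 0.7 km ⇒ ΔT = -6.79°C; T = 14.11°C
  1600–2700 m, saturated: Δz = 1.1 km ⇒ ΔT = -6.05°C; T = 8.06°C
Environment:
  900–2700 m, environment: Δz = 1.8 km ⇒ ΔT = -16.74°C; T = 4.16°C
T_parcel − T_env = 8.06 − 4.16 = +3.9°C

+3.9°C (parcel warmer than environment)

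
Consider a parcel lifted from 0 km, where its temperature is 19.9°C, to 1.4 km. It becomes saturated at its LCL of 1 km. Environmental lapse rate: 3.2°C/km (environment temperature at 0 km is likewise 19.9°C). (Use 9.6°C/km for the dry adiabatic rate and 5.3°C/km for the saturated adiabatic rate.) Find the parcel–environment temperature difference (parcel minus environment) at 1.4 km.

-7.24°C (parcel cooler than environment)

Parcel:
  Dry to 1000 m: -9.6 × 1 km = -9.6°C, so T = 10.3°C.
  Saturated to 1400 m: -5.3 × 0.4 km = -2.12°C, so T = 8.18°C.
Environment:
  Environment to 1400 m: -3.2 × 1.4 km = -4.48°C, so T = 15.42°C.
T_parcel − T_env = 8.18 − 15.42 = -7.24°C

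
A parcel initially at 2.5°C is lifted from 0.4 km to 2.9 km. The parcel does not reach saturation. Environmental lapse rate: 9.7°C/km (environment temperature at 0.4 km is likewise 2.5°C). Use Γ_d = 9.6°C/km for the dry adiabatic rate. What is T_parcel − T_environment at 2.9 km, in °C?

Parcel:
  400 → 2900 m (dry, 9.6°C/km): ΔT = -9.6 × 2.5 = -24°C → T = -21.5°C
Environment:
  400 → 2900 m (environment, 9.7°C/km): ΔT = -9.7 × 2.5 = -24.25°C → T = -21.75°C
T_parcel − T_env = -21.5 − (-21.75) = +0.25°C

+0.25°C (parcel warmer than environment)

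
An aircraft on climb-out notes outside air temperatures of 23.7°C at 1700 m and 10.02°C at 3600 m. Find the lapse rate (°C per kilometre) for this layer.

Γ = −ΔT/Δz = (23.7 − 10.02) / (3600 − 1700) m
  = 13.68°C / 1.9 km = 7.2°C/km

7.2°C/km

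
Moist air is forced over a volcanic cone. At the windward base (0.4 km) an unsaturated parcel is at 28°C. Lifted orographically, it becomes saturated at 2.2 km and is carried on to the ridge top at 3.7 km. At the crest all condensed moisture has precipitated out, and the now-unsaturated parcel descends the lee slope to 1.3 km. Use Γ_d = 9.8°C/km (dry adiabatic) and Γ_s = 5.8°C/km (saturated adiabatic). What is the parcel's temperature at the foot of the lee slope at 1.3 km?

400–2200 m, dry: Δz = 1.8 km ⇒ ΔT = -17.64°C; T = 10.36°C
2200–3700 m, saturated: Δz = 1.5 km ⇒ ΔT = -8.7°C; T = 1.66°C
3700–1300 m, dry descent: Δz = 2.4 km ⇒ ΔT = +23.52°C; T = 25.18°C

25.18°C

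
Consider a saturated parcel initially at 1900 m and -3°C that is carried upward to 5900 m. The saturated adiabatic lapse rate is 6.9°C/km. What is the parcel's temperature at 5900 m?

Saturated adiabatic to 5900 m: -6.9 × 4 km = -27.6°C, so T = -30.6°C.

-30.6°C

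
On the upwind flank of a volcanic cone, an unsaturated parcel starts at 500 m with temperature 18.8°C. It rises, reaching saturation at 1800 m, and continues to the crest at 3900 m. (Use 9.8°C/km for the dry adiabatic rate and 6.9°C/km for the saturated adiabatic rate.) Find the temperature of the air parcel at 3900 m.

500 → 1800 m (dry, 9.8°C/km): ΔT = -9.8 × 1.3 = -12.74°C → T = 6.06°C
1800 → 3900 m (saturated, 6.9°C/km): ΔT = -6.9 × 2.1 = -14.49°C → T = -8.43°C

-8.43°C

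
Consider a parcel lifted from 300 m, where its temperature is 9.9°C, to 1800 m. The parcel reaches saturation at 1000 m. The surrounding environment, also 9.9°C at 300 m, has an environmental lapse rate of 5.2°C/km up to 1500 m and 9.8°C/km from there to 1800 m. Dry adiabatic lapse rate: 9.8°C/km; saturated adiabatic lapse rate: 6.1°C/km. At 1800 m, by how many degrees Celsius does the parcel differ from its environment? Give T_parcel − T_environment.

-2.56°C (parcel cooler than environment)

Parcel:
  300 → 1000 m (dry, 9.8°C/km): ΔT = -9.8 × 0.7 = -6.86°C → T = 3.04°C
  1000 → 1800 m (saturated, 6.1°C/km): ΔT = -6.1 × 0.8 = -4.88°C → T = -1.84°C
Environment:
  300 → 1500 m (environment, lower layer, 5.2°C/km): ΔT = -5.2 × 1.2 = -6.24°C → T = 3.66°C
  1500 → 1800 m (environment, upper layer, 9.8°C/km): ΔT = -9.8 × 0.3 = -2.94°C → T = 0.72°C
T_parcel − T_env = -1.84 − 0.72 = -2.56°C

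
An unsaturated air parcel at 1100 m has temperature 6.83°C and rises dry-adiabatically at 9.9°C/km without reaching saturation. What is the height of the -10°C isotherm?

2800 m

Height above start = (6.83 − (-10)) / 9.9 = 1.7 km
Altitude = 1100 m + 1700 m = 2800 m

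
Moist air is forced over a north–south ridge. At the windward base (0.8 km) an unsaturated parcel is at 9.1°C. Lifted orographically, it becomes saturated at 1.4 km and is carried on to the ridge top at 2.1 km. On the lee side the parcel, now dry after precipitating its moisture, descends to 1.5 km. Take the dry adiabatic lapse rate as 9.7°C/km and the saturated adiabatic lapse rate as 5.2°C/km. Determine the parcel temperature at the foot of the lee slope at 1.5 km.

5.46°C

From 800 m to 1400 m (dry): cools by 9.7 × 0.6 = 5.82°C, giving 3.28°C.
From 1400 m to 2100 m (saturated): cools by 5.2 × 0.7 = 3.64°C, giving -0.36°C.
From 2100 m to 1500 m (dry descent): warms by 9.7 × 0.6 = 5.82°C, giving 5.46°C.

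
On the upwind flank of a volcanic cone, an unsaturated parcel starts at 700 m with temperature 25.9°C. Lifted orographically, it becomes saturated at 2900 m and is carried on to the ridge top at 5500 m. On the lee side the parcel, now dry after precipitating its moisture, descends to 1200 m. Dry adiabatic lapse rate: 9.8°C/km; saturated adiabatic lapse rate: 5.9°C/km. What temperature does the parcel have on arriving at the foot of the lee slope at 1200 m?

31.14°C

700 → 2900 m (dry, 9.8°C/km): ΔT = -9.8 × 2.2 = -21.56°C → T = 4.34°C
2900 → 5500 m (saturated, 5.9°C/km): ΔT = -5.9 × 2.6 = -15.34°C → T = -11°C
5500 → 1200 m (dry descent, 9.8°C/km): ΔT = +9.8 × 4.3 = +42.14°C → T = 31.14°C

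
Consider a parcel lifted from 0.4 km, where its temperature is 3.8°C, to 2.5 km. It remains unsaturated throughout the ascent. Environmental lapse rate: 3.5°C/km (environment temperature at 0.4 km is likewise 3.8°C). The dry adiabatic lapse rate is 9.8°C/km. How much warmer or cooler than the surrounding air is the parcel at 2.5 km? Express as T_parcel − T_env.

-13.23°C (parcel cooler than environment)

Parcel:
  Dry to 2500 m: -9.8 × 2.1 km = -20.58°C, so T = -16.78°C.
Environment:
  Environment to 2500 m: -3.5 × 2.1 km = -7.35°C, so T = -3.55°C.
T_parcel − T_env = -16.78 − (-3.55) = -13.23°C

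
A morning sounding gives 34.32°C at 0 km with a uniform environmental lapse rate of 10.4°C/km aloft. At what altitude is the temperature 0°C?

Height above start = (34.32 − 0) / 10.4 = 3.3 km
Altitude = 0 m + 3300 m = 3300 m

3.3 km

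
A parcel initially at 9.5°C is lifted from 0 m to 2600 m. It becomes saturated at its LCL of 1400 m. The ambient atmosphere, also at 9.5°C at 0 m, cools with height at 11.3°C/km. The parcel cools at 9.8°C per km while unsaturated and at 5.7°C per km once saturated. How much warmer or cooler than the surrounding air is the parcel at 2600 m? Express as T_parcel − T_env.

+8.82°C (parcel warmer than environment)

Parcel:
  From 0 m to 1400 m (dry): cools by 9.8 × 1.4 = 13.72°C, giving -4.22°C.
  From 1400 m to 2600 m (saturated): cools by 5.7 × 1.2 = 6.84°C, giving -11.06°C.
Environment:
  From 0 m to 2600 m (environment): cools by 11.3 × 2.6 = 29.38°C, giving -19.88°C.
T_parcel − T_env = -11.06 − (-19.88) = +8.82°C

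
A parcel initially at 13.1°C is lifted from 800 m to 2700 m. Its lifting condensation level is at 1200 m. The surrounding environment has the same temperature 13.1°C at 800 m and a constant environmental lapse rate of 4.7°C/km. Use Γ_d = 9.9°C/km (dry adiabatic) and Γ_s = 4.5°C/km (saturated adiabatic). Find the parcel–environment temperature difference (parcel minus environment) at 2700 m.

-1.78°C (parcel cooler than environment)

Parcel:
  800–1200 m, dry: Δz = 0.4 km ⇒ ΔT = -3.96°C; T = 9.14°C
  1200–2700 m, saturated: Δz = 1.5 km ⇒ ΔT = -6.75°C; T = 2.39°C
Environment:
  800–2700 m, environment: Δz = 1.9 km ⇒ ΔT = -8.93°C; T = 4.17°C
T_parcel − T_env = 2.39 − 4.17 = -1.78°C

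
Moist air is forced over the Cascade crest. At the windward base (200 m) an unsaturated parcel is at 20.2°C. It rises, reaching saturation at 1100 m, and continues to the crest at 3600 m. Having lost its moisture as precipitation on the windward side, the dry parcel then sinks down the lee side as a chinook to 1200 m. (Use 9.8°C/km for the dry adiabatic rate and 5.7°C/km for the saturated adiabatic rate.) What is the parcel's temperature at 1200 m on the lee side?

200 → 1100 m (dry, 9.8°C/km): ΔT = -9.8 × 0.9 = -8.82°C → T = 11.38°C
1100 → 3600 m (saturated, 5.7°C/km): ΔT = -5.7 × 2.5 = -14.25°C → T = -2.87°C
3600 → 1200 m (dry descent, 9.8°C/km): ΔT = +9.8 × 2.4 = +23.52°C → T = 20.65°C

20.65°C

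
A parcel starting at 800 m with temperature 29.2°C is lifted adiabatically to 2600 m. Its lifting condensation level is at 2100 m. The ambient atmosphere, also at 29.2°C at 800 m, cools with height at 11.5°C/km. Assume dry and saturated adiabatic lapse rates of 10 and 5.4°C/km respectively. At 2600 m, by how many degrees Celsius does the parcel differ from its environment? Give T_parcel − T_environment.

Parcel:
  Dry to 2100 m: -10 × 1.3 km = -13°C, so T = 16.2°C.
  Saturated to 2600 m: -5.4 × 0.5 km = -2.7°C, so T = 13.5°C.
Environment:
  Environment to 2600 m: -11.5 × 1.8 km = -20.7°C, so T = 8.5°C.
T_parcel − T_env = 13.5 − 8.5 = +5°C

+5°C (parcel warmer than environment)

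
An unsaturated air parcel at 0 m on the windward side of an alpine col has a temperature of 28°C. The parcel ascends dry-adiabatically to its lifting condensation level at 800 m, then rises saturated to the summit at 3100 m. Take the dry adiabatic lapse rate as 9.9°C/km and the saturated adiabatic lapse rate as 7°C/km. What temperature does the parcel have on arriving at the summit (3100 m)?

3.98°C

0 → 800 m (dry, 9.9°C/km): ΔT = -9.9 × 0.8 = -7.92°C → T = 20.08°C
800 → 3100 m (saturated, 7°C/km): ΔT = -7 × 2.3 = -16.1°C → T = 3.98°C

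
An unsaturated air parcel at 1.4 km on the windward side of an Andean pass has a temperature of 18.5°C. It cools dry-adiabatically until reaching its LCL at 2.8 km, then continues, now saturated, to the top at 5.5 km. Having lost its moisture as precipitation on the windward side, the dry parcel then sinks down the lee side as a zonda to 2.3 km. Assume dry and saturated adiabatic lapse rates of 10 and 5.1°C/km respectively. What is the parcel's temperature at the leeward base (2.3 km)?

22.73°C

1400–2800 m, dry: Δz = 1.4 km ⇒ ΔT = -14°C; T = 4.5°C
2800–5500 m, saturated: Δz = 2.7 km ⇒ ΔT = -13.77°C; T = -9.27°C
5500–2300 m, dry descent: Δz = 3.2 km ⇒ ΔT = +32°C; T = 22.73°C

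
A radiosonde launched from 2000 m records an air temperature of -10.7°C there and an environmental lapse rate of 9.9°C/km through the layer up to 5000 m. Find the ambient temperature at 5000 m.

-40.4°C

From 2000 m to 5000 m (environmental): cools by 9.9 × 3 = 29.7°C, giving -40.4°C.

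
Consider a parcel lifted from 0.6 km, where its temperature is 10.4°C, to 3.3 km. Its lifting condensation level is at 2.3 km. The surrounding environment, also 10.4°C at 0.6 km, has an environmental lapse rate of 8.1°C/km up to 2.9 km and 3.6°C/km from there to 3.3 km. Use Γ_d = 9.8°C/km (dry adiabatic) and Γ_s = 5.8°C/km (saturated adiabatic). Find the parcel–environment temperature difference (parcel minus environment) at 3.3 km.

-2.39°C (parcel cooler than environment)

Parcel:
  From 600 m to 2300 m (dry): cools by 9.8 × 1.7 = 16.66°C, giving -6.26°C.
  From 2300 m to 3300 m (saturated): cools by 5.8 × 1 = 5.8°C, giving -12.06°C.
Environment:
  From 600 m to 2900 m (environment, lower layer): cools by 8.1 × 2.3 = 18.63°C, giving -8.23°C.
  From 2900 m to 3300 m (environment, upper layer): cools by 3.6 × 0.4 = 1.44°C, giving -9.67°C.
T_parcel − T_env = -12.06 − (-9.67) = -2.39°C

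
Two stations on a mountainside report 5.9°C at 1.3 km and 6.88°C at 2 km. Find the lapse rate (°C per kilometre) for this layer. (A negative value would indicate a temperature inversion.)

Γ = −ΔT/Δz = (5.9 − 6.88) / (2000 − 1300) m
  = -0.98°C / 0.7 km = -1.4°C/km

-1.4°C/km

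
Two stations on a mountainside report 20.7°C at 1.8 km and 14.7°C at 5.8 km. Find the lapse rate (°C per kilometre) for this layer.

1.5°C/km

Γ = −ΔT/Δz = (20.7 − 14.7) / (5800 − 1800) m
  = 6°C / 4 km = 1.5°C/km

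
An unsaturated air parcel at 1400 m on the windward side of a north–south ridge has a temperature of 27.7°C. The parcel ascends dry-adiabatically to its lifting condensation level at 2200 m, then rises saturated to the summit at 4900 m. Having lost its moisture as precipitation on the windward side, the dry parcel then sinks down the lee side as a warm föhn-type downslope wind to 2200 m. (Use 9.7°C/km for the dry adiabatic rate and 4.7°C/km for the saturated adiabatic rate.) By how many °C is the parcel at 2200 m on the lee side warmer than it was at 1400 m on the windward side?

1400 → 2200 m (dry, 9.7°C/km): ΔT = -9.7 × 0.8 = -7.76°C → T = 19.94°C
2200 → 4900 m (saturated, 4.7°C/km): ΔT = -4.7 × 2.7 = -12.69°C → T = 7.25°C
4900 → 2200 m (dry descent, 9.7°C/km): ΔT = +9.7 × 2.7 = +26.19°C → T = 33.44°C
Net change vs windward start: 33.44 − 27.7 = +5.74°C

+5.74°C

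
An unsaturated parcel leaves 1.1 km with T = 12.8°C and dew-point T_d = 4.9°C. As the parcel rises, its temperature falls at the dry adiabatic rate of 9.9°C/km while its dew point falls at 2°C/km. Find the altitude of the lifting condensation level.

2.1 km

T and T_d converge at 9.9 − 2 = 7.9°C per km
Height above start = (12.8 − 4.9) / 7.9 = 1 km
LCL altitude = 1100 m + 1000 m = 2100 m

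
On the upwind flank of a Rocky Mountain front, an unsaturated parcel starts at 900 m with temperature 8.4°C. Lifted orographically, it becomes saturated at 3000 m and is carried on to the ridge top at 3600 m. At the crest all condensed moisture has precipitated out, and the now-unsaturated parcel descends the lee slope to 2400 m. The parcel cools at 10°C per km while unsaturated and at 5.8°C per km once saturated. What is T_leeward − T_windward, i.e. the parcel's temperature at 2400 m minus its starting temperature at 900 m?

From 900 m to 3000 m (dry): cools by 10 × 2.1 = 21°C, giving -12.6°C.
From 3000 m to 3600 m (saturated): cools by 5.8 × 0.6 = 3.48°C, giving -16.08°C.
From 3600 m to 2400 m (dry descent): warms by 10 × 1.2 = 12°C, giving -4.08°C.
Net change vs windward start: -4.08 − 8.4 = -12.48°C

-12.48°C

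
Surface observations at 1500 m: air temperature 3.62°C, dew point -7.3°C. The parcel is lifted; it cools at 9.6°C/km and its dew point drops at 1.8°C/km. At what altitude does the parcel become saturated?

T and T_d converge at 9.6 − 1.8 = 7.8°C per km
Height above start = (3.62 − (-7.3)) / 7.8 = 1.4 km
LCL altitude = 1500 m + 1400 m = 2900 m

2900 m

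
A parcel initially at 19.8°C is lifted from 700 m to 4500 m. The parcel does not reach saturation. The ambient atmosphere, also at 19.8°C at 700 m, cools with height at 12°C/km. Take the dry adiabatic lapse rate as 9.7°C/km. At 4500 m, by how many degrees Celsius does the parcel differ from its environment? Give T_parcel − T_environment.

Parcel:
  700–4500 m, dry: Δz = 3.8 km ⇒ ΔT = -36.86°C; T = -17.06°C
Environment:
  700–4500 m, environment: Δz = 3.8 km ⇒ ΔT = -45.6°C; T = -25.8°C
T_parcel − T_env = -17.06 − (-25.8) = +8.74°C

+8.74°C (parcel warmer than environment)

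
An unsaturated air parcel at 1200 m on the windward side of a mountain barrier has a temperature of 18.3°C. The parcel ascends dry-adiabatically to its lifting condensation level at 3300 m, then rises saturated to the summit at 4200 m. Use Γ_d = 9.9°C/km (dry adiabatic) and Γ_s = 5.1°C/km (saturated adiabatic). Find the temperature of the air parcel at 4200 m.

From 1200 m to 3300 m (dry): cools by 9.9 × 2.1 = 20.79°C, giving -2.49°C.
From 3300 m to 4200 m (saturated): cools by 5.1 × 0.9 = 4.59°C, giving -7.08°C.

-7.08°C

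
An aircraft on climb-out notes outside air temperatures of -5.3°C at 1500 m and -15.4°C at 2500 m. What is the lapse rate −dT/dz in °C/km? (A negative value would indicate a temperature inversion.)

10.1°C/km

Γ = −ΔT/Δz = (-5.3 − (-15.4)) / (2500 − 1500) m
  = 10.1°C / 1 km = 10.1°C/km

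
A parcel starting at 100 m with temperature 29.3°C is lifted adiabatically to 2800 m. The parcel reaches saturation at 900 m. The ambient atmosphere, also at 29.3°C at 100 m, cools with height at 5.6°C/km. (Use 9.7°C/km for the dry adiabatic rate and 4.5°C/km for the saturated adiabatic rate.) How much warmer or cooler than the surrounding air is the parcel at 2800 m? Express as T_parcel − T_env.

-1.19°C (parcel cooler than environment)

Parcel:
  From 100 m to 900 m (dry): cools by 9.7 × 0.8 = 7.76°C, giving 21.54°C.
  From 900 m to 2800 m (saturated): cools by 4.5 × 1.9 = 8.55°C, giving 12.99°C.
Environment:
  From 100 m to 2800 m (environment): cools by 5.6 × 2.7 = 15.12°C, giving 14.18°C.
T_parcel − T_env = 12.99 − 14.18 = -1.19°C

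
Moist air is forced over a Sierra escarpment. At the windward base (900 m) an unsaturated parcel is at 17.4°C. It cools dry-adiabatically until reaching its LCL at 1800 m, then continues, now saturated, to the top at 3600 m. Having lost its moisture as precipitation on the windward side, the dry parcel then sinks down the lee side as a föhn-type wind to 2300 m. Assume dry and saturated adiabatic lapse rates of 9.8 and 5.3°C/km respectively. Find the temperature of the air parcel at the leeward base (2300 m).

900 → 1800 m (dry, 9.8°C/km): ΔT = -9.8 × 0.9 = -8.82°C → T = 8.58°C
1800 → 3600 m (saturated, 5.3°C/km): ΔT = -5.3 × 1.8 = -9.54°C → T = -0.96°C
3600 → 2300 m (dry descent, 9.8°C/km): ΔT = +9.8 × 1.3 = +12.74°C → T = 11.78°C

11.78°C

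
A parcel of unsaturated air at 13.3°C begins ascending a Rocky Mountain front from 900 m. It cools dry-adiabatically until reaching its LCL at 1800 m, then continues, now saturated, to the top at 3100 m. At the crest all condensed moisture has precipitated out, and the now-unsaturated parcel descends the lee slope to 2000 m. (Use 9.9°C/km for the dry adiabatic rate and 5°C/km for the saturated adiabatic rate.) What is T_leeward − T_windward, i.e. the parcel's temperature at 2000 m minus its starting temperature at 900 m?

-4.52°C

900 → 1800 m (dry, 9.9°C/km): ΔT = -9.9 × 0.9 = -8.91°C → T = 4.39°C
1800 → 3100 m (saturated, 5°C/km): ΔT = -5 × 1.3 = -6.5°C → T = -2.11°C
3100 → 2000 m (dry descent, 9.9°C/km): ΔT = +9.9 × 1.1 = +10.89°C → T = 8.78°C
Net change vs windward start: 8.78 − 13.3 = -4.52°C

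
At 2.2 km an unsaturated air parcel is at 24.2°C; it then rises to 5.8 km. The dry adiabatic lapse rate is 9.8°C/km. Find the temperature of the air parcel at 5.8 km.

2200 → 5800 m (dry adiabatic, 9.8°C/km): ΔT = -9.8 × 3.6 = -35.28°C → T = -11.08°C

-11.08°C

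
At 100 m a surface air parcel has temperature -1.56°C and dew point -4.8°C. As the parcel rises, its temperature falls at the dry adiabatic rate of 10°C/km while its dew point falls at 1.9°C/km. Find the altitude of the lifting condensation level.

T and T_d converge at 10 − 1.9 = 8.1°C per km
Height above start = (-1.56 − (-4.8)) / 8.1 = 0.4 km
LCL altitude = 100 m + 400 m = 500 m

500 m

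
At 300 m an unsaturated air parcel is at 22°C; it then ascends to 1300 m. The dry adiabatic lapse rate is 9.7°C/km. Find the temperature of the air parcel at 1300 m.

12.3°C

300 → 1300 m (dry adiabatic, 9.7°C/km): ΔT = -9.7 × 1 = -9.7°C → T = 12.3°C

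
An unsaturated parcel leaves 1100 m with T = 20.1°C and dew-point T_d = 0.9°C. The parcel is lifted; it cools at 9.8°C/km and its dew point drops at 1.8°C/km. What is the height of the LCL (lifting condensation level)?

T and T_d converge at 9.8 − 1.8 = 8°C per km
Height above start = (20.1 − 0.9) / 8 = 2.4 km
LCL altitude = 1100 m + 2400 m = 3500 m

3500 m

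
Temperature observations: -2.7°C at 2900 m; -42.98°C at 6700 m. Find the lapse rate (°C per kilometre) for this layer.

Γ = −ΔT/Δz = (-2.7 − (-42.98)) / (6700 − 2900) m
  = 40.28°C / 3.8 km = 10.6°C/km

10.6°C/km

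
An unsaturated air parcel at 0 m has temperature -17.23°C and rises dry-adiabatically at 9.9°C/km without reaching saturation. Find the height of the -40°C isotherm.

2300 m

Height above start = (-17.23 − (-40)) / 9.9 = 2.3 km
Altitude = 0 m + 2300 m = 2300 m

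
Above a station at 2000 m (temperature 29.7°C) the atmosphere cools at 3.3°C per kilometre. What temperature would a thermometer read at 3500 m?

24.75°C

Environmental to 3500 m: -3.3 × 1.5 km = -4.95°C, so T = 24.75°C.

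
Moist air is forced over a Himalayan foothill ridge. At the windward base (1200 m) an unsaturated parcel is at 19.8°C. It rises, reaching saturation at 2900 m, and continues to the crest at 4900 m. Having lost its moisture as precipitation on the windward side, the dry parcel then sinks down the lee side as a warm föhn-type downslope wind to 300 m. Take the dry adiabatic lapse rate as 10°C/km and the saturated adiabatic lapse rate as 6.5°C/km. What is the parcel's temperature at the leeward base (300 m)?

1200 → 2900 m (dry, 10°C/km): ΔT = -10 × 1.7 = -17°C → T = 2.8°C
2900 → 4900 m (saturated, 6.5°C/km): ΔT = -6.5 × 2 = -13°C → T = -10.2°C
4900 → 300 m (dry descent, 10°C/km): ΔT = +10 × 4.6 = +46°C → T = 35.8°C

35.8°C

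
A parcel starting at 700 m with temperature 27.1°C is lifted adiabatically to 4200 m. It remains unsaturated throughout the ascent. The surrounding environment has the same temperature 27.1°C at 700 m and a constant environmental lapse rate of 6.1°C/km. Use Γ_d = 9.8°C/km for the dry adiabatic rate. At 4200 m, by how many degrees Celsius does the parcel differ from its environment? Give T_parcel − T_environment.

Parcel:
  Dry to 4200 m: -9.8 × 3.5 km = -34.3°C, so T = -7.2°C.
Environment:
  Environment to 4200 m: -6.1 × 3.5 km = -21.35°C, so T = 5.75°C.
T_parcel − T_env = -7.2 − 5.75 = -12.95°C

-12.95°C (parcel cooler than environment)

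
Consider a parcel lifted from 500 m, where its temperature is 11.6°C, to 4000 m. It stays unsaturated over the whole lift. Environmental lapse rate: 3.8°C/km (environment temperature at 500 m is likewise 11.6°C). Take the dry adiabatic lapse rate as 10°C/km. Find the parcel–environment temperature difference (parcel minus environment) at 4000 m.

Parcel:
  From 500 m to 4000 m (dry): cools by 10 × 3.5 = 35°C, giving -23.4°C.
Environment:
  From 500 m to 4000 m (environment): cools by 3.8 × 3.5 = 13.3°C, giving -1.7°C.
T_parcel − T_env = -23.4 − (-1.7) = -21.7°C

-21.7°C (parcel cooler than environment)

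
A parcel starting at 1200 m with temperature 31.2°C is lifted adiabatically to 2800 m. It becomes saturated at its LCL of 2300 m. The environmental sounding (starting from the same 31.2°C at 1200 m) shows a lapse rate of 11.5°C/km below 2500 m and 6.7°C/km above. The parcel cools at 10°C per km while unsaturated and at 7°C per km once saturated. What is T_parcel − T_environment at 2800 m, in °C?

Parcel:
  1200 → 2300 m (dry, 10°C/km): ΔT = -10 × 1.1 = -11°C → T = 20.2°C
  2300 → 2800 m (saturated, 7°C/km): ΔT = -7 × 0.5 = -3.5°C → T = 16.7°C
Environment:
  1200 → 2500 m (environment, lower layer, 11.5°C/km): ΔT = -11.5 × 1.3 = -14.95°C → T = 16.25°C
  2500 → 2800 m (environment, upper layer, 6.7°C/km): ΔT = -6.7 × 0.3 = -2.01°C → T = 14.24°C
T_parcel − T_env = 16.7 − 14.24 = +2.46°C

+2.46°C (parcel warmer than environment)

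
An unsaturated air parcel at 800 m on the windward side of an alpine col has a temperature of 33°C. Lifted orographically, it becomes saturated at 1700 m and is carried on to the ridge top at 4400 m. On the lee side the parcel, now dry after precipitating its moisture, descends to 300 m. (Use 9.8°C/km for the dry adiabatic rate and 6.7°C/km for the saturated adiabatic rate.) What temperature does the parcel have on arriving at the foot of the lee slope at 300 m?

46.27°C

800 → 1700 m (dry, 9.8°C/km): ΔT = -9.8 × 0.9 = -8.82°C → T = 24.18°C
1700 → 4400 m (saturated, 6.7°C/km): ΔT = -6.7 × 2.7 = -18.09°C → T = 6.09°C
4400 → 300 m (dry descent, 9.8°C/km): ΔT = +9.8 × 4.1 = +40.18°C → T = 46.27°C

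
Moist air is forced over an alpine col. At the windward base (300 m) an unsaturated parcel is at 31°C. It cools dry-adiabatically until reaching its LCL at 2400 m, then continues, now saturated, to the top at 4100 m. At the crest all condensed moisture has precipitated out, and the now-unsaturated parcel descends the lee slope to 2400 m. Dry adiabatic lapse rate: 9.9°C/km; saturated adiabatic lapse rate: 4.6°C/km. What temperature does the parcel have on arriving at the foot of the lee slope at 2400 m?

19.22°C

300–2400 m, dry: Δz = 2.1 km ⇒ ΔT = -20.79°C; T = 10.21°C
2400–4100 m, saturated: Δz = 1.7 km ⇒ ΔT = -7.82°C; T = 2.39°C
4100–2400 m, dry descent: Δz = 1.7 km ⇒ ΔT = +16.83°C; T = 19.22°C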